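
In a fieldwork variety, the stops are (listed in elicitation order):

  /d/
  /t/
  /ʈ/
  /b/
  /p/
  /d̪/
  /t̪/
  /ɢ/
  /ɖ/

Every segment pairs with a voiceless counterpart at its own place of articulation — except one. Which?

/ɢ/

Bilabial: /p/ ~ /b/
Dental: /t̪/ ~ /d̪/
Alveolar: /t/ ~ /d/
Retroflex: /ʈ/ ~ /ɖ/
Uvular: only /ɢ/ (voiced); no voiceless partner.
So /ɢ/ is the unpaired segment.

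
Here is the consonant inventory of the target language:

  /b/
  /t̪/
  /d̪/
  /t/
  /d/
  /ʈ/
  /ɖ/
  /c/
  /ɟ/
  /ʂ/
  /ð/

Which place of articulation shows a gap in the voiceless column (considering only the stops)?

bilabial: voiceless —, voiced /b/.
dental: voiceless /t̪/, voiced /d̪/.
alveolar: voiceless /t/, voiced /d/.
retroflex: voiceless /ʈ/, voiced /ɖ/.
palatal: voiceless /c/, voiced /ɟ/.
Every place of articulation has a voiceless member except bilabial, where /p/ would be expected.

bilabial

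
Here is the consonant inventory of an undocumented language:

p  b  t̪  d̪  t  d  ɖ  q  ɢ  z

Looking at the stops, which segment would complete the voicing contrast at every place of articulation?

/ʈ/

bilabial: voiceless /p/, voiced /b/.
dental: voiceless /t̪/, voiced /d̪/.
alveolar: voiceless /t/, voiced /d/.
retroflex: voiceless —, voiced /ɖ/.
uvular: voiceless /q/, voiced /ɢ/.
The retroflex row has no voiceless member, so the gap is the voiceless retroflex stop /ʈ/.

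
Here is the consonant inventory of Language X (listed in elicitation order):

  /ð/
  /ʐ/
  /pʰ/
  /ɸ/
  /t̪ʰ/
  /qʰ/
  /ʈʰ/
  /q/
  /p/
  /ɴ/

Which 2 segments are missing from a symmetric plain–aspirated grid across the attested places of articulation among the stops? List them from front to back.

Plain: /p/ (bilabial), /q/ (uvular).
Aspirated: /pʰ/ (bilabial), /t̪ʰ/ (dental), /ʈʰ/ (retroflex), /qʰ/ (uvular).
Gaps, from front to back: dental lacks plain (/t̪/); retroflex lacks plain (/ʈ/).

/t̪/, /ʈ/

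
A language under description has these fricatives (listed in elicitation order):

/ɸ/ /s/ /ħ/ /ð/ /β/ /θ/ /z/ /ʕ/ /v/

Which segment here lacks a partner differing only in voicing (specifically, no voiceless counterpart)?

/v/

Bilabial: /ɸ/ ~ /β/
Dental: /θ/ ~ /ð/
Alveolar: /s/ ~ /z/
Pharyngeal: /ħ/ ~ /ʕ/
Labiodental: only /v/ (voiced); no voiceless partner.
So /v/ is the unpaired segment.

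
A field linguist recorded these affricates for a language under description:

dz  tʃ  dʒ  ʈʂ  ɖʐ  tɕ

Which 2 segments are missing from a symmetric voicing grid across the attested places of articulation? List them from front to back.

Voiceless: /tʃ/ (postalveolar), /ʈʂ/ (retroflex), /tɕ/ (alveolo-palatal).
Voiced: /dz/ (alveolar), /dʒ/ (postalveolar), /ɖʐ/ (retroflex).
Gaps, from front to back: alveolar lacks voiceless (/ts/); alveolo-palatal lacks voiced (/dʑ/).

/ts/, /dʑ/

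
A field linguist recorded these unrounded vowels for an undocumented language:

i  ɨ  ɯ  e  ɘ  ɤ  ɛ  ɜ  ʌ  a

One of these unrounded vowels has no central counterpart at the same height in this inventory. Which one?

High: /i/ ~ /ɨ/ ~ /ɯ/
High-mid: /e/ ~ /ɘ/ ~ /ɤ/
Low-mid: /ɛ/ ~ /ɜ/ ~ /ʌ/
Low: only /a/ (front); no central partner.
So /a/ is the unpaired segment.

/a/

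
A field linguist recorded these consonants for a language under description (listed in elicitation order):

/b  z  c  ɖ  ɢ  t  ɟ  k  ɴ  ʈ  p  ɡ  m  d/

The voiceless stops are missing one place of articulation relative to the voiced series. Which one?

bilabial: voiceless /p/, voiced /b/.
alveolar: voiceless /t/, voiced /d/.
retroflex: voiceless /ʈ/, voiced /ɖ/.
palatal: voiceless /c/, voiced /ɟ/.
velar: voiceless /k/, voiced /ɡ/.
uvular: voiceless —, voiced /ɢ/.
Every place of articulation has a voiceless member except uvular, where /q/ would be expected.

uvular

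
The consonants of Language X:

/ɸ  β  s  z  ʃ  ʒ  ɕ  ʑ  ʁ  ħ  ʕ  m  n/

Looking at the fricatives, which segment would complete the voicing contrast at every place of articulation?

/χ/

bilabial: voiceless /ɸ/, voiced /β/.
alveolar: voiceless /s/, voiced /z/.
postalveolar: voiceless /ʃ/, voiced /ʒ/.
alveolo-palatal: voiceless /ɕ/, voiced /ʑ/.
uvular: voiceless —, voiced /ʁ/.
pharyngeal: voiceless /ħ/, voiced /ʕ/.
The uvular row has no voiceless member, so the gap is the voiceless uvular fricative /χ/.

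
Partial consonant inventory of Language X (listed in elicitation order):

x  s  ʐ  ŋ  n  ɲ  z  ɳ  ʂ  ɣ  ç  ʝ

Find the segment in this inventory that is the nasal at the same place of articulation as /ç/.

/ç/ is a voiceless palatal fricative.
The nasal at the same place is a palatal nasal — in this inventory, /ɲ/.

/ɲ/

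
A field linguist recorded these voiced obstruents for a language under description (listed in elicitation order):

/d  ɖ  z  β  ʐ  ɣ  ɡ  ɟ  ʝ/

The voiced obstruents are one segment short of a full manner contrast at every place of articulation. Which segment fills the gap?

Stop: /d/ (alveolar), /ɖ/ (retroflex), /ɟ/ (palatal), /ɡ/ (velar).
Fricative: /β/ (bilabial), /z/ (alveolar), /ʐ/ (retroflex), /ʝ/ (palatal), /ɣ/ (velar).
The bilabial row has no stop member, so the gap is the bilabial stop /b/.

/b/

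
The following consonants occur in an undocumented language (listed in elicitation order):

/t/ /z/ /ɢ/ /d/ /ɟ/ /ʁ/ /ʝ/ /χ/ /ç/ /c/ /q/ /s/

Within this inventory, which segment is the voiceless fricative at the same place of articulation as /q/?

/χ/

/q/ is a voiceless uvular stop.
The voiceless fricative at the same place is a voiceless uvular fricative — in this inventory, /χ/.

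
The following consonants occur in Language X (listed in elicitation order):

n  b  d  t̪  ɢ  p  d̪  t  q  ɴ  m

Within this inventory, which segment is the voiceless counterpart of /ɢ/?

/q/

/ɢ/ is a voiced uvular stop.
The voiceless counterpart is a voiceless uvular stop — in this inventory, /q/.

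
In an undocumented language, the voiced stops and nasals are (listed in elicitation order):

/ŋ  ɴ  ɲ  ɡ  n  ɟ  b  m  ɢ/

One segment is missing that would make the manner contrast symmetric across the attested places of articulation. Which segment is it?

/d/

bilabial: oral stop /b/, nasal /m/.
alveolar: oral stop —, nasal /n/.
palatal: oral stop /ɟ/, nasal /ɲ/.
velar: oral stop /ɡ/, nasal /ŋ/.
uvular: oral stop /ɢ/, nasal /ɴ/.
The alveolar row has no oral stop member, so the gap is the alveolar oral stop /d/.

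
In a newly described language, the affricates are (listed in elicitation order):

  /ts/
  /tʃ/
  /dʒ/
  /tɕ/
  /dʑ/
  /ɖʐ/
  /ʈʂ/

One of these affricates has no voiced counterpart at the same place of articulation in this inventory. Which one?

Postalveolar: /tʃ/ ~ /dʒ/
Retroflex: /ʈʂ/ ~ /ɖʐ/
Alveolo-palatal: /tɕ/ ~ /dʑ/
Alveolar: only /ts/ (voiceless); no voiced partner.
So /ts/ is the unpaired segment.

/ts/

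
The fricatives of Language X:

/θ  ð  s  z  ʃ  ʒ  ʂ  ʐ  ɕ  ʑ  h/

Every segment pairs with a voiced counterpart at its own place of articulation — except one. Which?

/h/

Dental: /θ/ ~ /ð/
Alveolar: /s/ ~ /z/
Postalveolar: /ʃ/ ~ /ʒ/
Retroflex: /ʂ/ ~ /ʐ/
Alveolo-palatal: /ɕ/ ~ /ʑ/
Glottal: only /h/ (voiceless); no voiced partner.
So /h/ is the unpaired segment.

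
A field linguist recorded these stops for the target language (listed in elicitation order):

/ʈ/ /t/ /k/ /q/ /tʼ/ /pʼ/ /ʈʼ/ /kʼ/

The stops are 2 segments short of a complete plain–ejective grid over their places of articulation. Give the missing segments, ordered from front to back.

/p/, /qʼ/

place of articulation  plain     ejective
bilabial          —         pʼ      
alveolar          t         tʼ      
retroflex         ʈ         ʈʼ      
velar             k         kʼ      
uvular            q         —       
Gaps, from front to back: bilabial lacks plain (/p/); uvular lacks ejective (/qʼ/).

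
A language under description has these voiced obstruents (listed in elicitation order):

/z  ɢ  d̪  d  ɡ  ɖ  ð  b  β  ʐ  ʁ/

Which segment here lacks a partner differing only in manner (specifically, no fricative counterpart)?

/ɡ/

Bilabial: /b/ ~ /β/
Dental: /d̪/ ~ /ð/
Alveolar: /d/ ~ /z/
Retroflex: /ɖ/ ~ /ʐ/
Uvular: /ɢ/ ~ /ʁ/
Velar: only /ɡ/ (stop); no fricative partner.
So /ɡ/ is the unpaired segment.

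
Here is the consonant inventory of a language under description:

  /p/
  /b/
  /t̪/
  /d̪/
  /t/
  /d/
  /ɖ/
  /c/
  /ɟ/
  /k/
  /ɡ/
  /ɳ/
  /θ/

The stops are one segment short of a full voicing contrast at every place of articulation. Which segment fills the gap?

/ʈ/

bilabial: voiceless /p/, voiced /b/.
dental: voiceless /t̪/, voiced /d̪/.
alveolar: voiceless /t/, voiced /d/.
retroflex: voiceless —, voiced /ɖ/.
palatal: voiceless /c/, voiced /ɟ/.
velar: voiceless /k/, voiced /ɡ/.
The retroflex row has no voiceless member, so the gap is the voiceless retroflex stop /ʈ/.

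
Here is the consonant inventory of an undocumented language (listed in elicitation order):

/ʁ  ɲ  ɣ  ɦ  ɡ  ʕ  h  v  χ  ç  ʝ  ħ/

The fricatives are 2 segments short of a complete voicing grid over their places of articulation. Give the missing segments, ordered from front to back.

labiodental: voiceless —, voiced /v/.
palatal: voiceless /ç/, voiced /ʝ/.
velar: voiceless —, voiced /ɣ/.
uvular: voiceless /χ/, voiced /ʁ/.
pharyngeal: voiceless /ħ/, voiced /ʕ/.
glottal: voiceless /h/, voiced /ɦ/.
Gaps, from front to back: labiodental lacks voiceless (/f/); velar lacks voiceless (/x/).

/f/, /x/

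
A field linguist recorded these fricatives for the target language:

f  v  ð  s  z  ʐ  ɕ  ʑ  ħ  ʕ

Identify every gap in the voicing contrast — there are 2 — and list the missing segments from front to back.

labiodental: voiceless /f/, voiced /v/.
dental: voiceless —, voiced /ð/.
alveolar: voiceless /s/, voiced /z/.
retroflex: voiceless —, voiced /ʐ/.
alveolo-palatal: voiceless /ɕ/, voiced /ʑ/.
pharyngeal: voiceless /ħ/, voiced /ʕ/.
Gaps, from front to back: dental lacks voiceless (/θ/); retroflex lacks voiceless (/ʂ/).

/θ/, /ʂ/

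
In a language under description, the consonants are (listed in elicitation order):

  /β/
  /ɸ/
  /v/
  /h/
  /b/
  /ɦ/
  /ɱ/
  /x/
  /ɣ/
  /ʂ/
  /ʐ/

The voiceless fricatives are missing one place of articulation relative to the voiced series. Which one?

bilabial: voiceless /ɸ/, voiced /β/.
labiodental: voiceless —, voiced /v/.
retroflex: voiceless /ʂ/, voiced /ʐ/.
velar: voiceless /x/, voiced /ɣ/.
glottal: voiceless /h/, voiced /ɦ/.
Every place of articulation has a voiceless member except labiodental, where /f/ would be expected.

labiodental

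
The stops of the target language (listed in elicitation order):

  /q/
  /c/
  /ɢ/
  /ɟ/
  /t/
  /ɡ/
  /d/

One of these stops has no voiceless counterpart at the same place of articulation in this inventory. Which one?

Alveolar: /t/ ~ /d/
Palatal: /c/ ~ /ɟ/
Uvular: /q/ ~ /ɢ/
Velar: only /ɡ/ (voiced); no voiceless partner.
So /ɡ/ is the unpaired segment.

/ɡ/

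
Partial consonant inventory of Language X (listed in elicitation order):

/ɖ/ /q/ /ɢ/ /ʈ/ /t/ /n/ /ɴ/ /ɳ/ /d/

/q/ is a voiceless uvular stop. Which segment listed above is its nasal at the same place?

The nasal at the same place is an uvular nasal — in this inventory, /ɴ/.

/ɴ/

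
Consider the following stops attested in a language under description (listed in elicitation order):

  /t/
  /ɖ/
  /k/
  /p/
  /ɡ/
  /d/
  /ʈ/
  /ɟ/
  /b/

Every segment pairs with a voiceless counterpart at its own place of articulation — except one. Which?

Bilabial: /p/ ~ /b/
Alveolar: /t/ ~ /d/
Retroflex: /ʈ/ ~ /ɖ/
Velar: /k/ ~ /ɡ/
Palatal: only /ɟ/ (voiced); no voiceless partner.
So /ɟ/ is the unpaired segment.

/ɟ/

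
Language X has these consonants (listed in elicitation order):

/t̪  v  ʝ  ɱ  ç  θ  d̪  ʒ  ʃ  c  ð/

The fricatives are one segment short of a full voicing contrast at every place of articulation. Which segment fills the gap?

labiodental: voiceless —, voiced /v/.
dental: voiceless /θ/, voiced /ð/.
postalveolar: voiceless /ʃ/, voiced /ʒ/.
palatal: voiceless /ç/, voiced /ʝ/.
The labiodental row has no voiceless member, so the gap is the voiceless labiodental fricative /f/.

/f/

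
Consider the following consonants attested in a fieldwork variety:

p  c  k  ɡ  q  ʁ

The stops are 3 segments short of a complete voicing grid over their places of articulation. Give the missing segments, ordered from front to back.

place of articulation  voiceless  voiced  
bilabial          p         —       
palatal           c         —       
velar             k         ɡ       
uvular            q         —       
Gaps, from front to back: bilabial lacks voiced (/b/); palatal lacks voiced (/ɟ/); uvular lacks voiced (/ɢ/).

/b/, /ɟ/, /ɢ/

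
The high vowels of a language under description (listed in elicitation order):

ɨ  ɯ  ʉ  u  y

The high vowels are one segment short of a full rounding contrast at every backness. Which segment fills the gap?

backness          unrounded  rounded 
front             —         y       
central           ɨ         ʉ       
back              ɯ         u       
The front row has no unrounded member, so the gap is the front unrounded vowel /i/.

/i/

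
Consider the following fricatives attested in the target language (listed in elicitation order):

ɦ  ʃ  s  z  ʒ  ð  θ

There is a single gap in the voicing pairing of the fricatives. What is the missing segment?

/h/

place of articulation  voiceless  voiced  
dental            θ         ð       
alveolar          s         z       
postalveolar      ʃ         ʒ       
glottal           —         ɦ       
The glottal row has no voiceless member, so the gap is the voiceless glottal fricative /h/.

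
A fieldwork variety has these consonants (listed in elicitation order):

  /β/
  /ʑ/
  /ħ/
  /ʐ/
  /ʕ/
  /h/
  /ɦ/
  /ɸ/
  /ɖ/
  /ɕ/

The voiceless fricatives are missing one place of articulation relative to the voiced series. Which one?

Voiceless: /ɸ/ (bilabial), /ɕ/ (alveolo-palatal), /ħ/ (pharyngeal), /h/ (glottal).
Voiced: /β/ (bilabial), /ʐ/ (retroflex), /ʑ/ (alveolo-palatal), /ʕ/ (pharyngeal), /ɦ/ (glottal).
Every place of articulation has a voiceless member except retroflex, where /ʂ/ would be expected.

retroflex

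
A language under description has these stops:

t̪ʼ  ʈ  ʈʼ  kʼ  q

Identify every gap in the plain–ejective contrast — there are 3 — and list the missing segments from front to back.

Plain: /ʈ/ (retroflex), /q/ (uvular).
Ejective: /t̪ʼ/ (dental), /ʈʼ/ (retroflex), /kʼ/ (velar).
Gaps, from front to back: dental lacks plain (/t̪/); velar lacks plain (/k/); uvular lacks ejective (/qʼ/).

/t̪/, /k/, /qʼ/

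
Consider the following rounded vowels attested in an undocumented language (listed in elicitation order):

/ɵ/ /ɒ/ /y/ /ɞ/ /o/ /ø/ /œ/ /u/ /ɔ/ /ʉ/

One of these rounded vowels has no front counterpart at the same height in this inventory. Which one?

/ɒ/

High: /y/ ~ /ʉ/ ~ /u/
High-mid: /ø/ ~ /ɵ/ ~ /o/
Low-mid: /œ/ ~ /ɞ/ ~ /ɔ/
Low: only /ɒ/ (back); no front partner.
So /ɒ/ is the unpaired segment.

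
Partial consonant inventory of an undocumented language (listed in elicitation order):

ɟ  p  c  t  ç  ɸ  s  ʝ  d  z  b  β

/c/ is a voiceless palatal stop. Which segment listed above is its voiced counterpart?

The voiced counterpart is a voiced palatal stop — in this inventory, /ɟ/.

/ɟ/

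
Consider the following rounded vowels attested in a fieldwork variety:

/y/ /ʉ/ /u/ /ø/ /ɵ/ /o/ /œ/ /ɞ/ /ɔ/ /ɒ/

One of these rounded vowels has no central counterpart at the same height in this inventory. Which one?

High: /y/ ~ /ʉ/ ~ /u/
High-mid: /ø/ ~ /ɵ/ ~ /o/
Low-mid: /œ/ ~ /ɞ/ ~ /ɔ/
Low: only /ɒ/ (back); no central partner.
So /ɒ/ is the unpaired segment.

/ɒ/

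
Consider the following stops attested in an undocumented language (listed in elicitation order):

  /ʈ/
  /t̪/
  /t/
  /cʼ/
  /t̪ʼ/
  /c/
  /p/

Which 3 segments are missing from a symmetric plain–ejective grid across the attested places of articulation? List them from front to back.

bilabial: plain /p/, ejective —.
dental: plain /t̪/, ejective /t̪ʼ/.
alveolar: plain /t/, ejective —.
retroflex: plain /ʈ/, ejective —.
palatal: plain /c/, ejective /cʼ/.
Gaps, from front to back: bilabial lacks ejective (/pʼ/); alveolar lacks ejective (/tʼ/); retroflex lacks ejective (/ʈʼ/).

/pʼ/, /tʼ/, /ʈʼ/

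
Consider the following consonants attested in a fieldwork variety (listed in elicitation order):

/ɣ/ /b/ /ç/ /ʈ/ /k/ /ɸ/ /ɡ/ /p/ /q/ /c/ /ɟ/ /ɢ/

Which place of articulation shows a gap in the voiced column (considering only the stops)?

retroflex

Voiceless: /p/ (bilabial), /ʈ/ (retroflex), /c/ (palatal), /k/ (velar), /q/ (uvular).
Voiced: /b/ (bilabial), /ɟ/ (palatal), /ɡ/ (velar), /ɢ/ (uvular).
Every place of articulation has a voiced member except retroflex, where /ɖ/ would be expected.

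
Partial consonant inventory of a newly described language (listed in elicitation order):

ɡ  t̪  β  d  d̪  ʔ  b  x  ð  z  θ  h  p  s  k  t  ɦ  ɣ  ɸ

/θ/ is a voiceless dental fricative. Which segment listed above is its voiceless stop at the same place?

The voiceless stop at the same place is a voiceless dental stop — in this inventory, /t̪/.

/t̪/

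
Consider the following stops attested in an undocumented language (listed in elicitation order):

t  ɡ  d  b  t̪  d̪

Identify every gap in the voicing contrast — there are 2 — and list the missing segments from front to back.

/p/, /k/

Voiceless: /t̪/ (dental), /t/ (alveolar).
Voiced: /b/ (bilabial), /d̪/ (dental), /d/ (alveolar), /ɡ/ (velar).
Gaps, from front to back: bilabial lacks voiceless (/p/); velar lacks voiceless (/k/).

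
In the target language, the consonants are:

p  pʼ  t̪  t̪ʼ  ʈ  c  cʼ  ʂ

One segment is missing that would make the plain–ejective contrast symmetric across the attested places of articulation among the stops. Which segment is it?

/ʈʼ/

bilabial: plain /p/, ejective /pʼ/.
dental: plain /t̪/, ejective /t̪ʼ/.
retroflex: plain /ʈ/, ejective —.
palatal: plain /c/, ejective /cʼ/.
The retroflex row has no ejective member, so the gap is the ejective retroflex stop /ʈʼ/.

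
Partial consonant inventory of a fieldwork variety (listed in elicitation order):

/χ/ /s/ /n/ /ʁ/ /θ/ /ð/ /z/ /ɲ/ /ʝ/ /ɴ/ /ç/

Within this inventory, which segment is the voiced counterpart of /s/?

/z/

/s/ is a voiceless alveolar fricative.
The voiced counterpart is a voiced alveolar fricative — in this inventory, /z/.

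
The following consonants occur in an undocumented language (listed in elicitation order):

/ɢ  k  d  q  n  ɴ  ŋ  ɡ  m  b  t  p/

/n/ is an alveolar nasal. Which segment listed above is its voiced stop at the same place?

The voiced stop at the same place is a voiced alveolar stop — in this inventory, /d/.

/d/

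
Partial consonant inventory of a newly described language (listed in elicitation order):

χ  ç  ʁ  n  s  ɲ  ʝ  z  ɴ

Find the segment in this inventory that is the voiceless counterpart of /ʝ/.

/ç/

/ʝ/ is a voiced palatal fricative.
The voiceless counterpart is a voiceless palatal fricative — in this inventory, /ç/.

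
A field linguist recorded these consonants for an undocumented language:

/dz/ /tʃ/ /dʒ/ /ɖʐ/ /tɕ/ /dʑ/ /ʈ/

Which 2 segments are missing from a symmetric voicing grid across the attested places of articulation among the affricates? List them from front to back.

/ts/, /ʈʂ/

place of articulation  voiceless  voiced  
alveolar          —         dz      
postalveolar      tʃ        dʒ      
retroflex         —         ɖʐ      
alveolo-palatal   tɕ        dʑ      
Gaps, from front to back: alveolar lacks voiceless (/ts/); retroflex lacks voiceless (/ʈʂ/).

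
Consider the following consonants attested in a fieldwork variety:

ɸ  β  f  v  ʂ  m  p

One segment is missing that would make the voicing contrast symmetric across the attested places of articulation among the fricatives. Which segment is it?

/ʐ/

bilabial: voiceless /ɸ/, voiced /β/.
labiodental: voiceless /f/, voiced /v/.
retroflex: voiceless /ʂ/, voiced —.
The retroflex row has no voiced member, so the gap is the voiced retroflex fricative /ʐ/.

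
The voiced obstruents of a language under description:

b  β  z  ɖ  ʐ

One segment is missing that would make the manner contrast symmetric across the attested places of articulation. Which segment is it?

place of articulation  stop      fricative
bilabial          b         β       
alveolar          —         z       
retroflex         ɖ         ʐ       
The alveolar row has no stop member, so the gap is the alveolar stop /d/.

/d/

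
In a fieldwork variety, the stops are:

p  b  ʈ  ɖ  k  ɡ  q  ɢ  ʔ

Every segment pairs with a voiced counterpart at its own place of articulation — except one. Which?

/ʔ/

Bilabial: /p/ ~ /b/
Retroflex: /ʈ/ ~ /ɖ/
Velar: /k/ ~ /ɡ/
Uvular: /q/ ~ /ɢ/
Glottal: only /ʔ/ (voiceless); no voiced partner.
So /ʔ/ is the unpaired segment.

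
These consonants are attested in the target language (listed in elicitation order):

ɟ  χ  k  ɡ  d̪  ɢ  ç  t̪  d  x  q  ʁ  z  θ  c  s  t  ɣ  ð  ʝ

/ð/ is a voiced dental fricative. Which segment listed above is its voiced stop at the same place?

The voiced stop at the same place is a voiced dental stop — in this inventory, /d̪/.

/d̪/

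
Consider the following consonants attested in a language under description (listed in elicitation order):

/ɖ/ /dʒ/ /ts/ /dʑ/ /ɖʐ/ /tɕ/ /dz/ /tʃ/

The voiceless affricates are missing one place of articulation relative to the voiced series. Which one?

alveolar: voiceless /ts/, voiced /dz/.
postalveolar: voiceless /tʃ/, voiced /dʒ/.
retroflex: voiceless —, voiced /ɖʐ/.
alveolo-palatal: voiceless /tɕ/, voiced /dʑ/.
Every place of articulation has a voiceless member except retroflex, where /ʈʂ/ would be expected.

retroflex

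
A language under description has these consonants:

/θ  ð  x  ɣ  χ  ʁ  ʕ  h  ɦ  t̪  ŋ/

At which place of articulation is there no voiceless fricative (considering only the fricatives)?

dental: voiceless /θ/, voiced /ð/.
velar: voiceless /x/, voiced /ɣ/.
uvular: voiceless /χ/, voiced /ʁ/.
pharyngeal: voiceless —, voiced /ʕ/.
glottal: voiceless /h/, voiced /ɦ/.
Every place of articulation has a voiceless member except pharyngeal, where /ħ/ would be expected.

pharyngeal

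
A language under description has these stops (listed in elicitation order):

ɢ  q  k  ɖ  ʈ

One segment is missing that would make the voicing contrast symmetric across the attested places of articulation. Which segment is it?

place of articulation  voiceless  voiced  
retroflex         ʈ         ɖ       
velar             k         —       
uvular            q         ɢ       
The velar row has no voiced member, so the gap is the voiced velar stop /ɡ/.

/ɡ/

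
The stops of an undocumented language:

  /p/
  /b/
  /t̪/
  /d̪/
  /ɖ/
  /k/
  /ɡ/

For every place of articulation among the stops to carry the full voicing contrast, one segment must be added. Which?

bilabial: voiceless /p/, voiced /b/.
dental: voiceless /t̪/, voiced /d̪/.
retroflex: voiceless —, voiced /ɖ/.
velar: voiceless /k/, voiced /ɡ/.
The retroflex row has no voiceless member, so the gap is the voiceless retroflex stop /ʈ/.

/ʈ/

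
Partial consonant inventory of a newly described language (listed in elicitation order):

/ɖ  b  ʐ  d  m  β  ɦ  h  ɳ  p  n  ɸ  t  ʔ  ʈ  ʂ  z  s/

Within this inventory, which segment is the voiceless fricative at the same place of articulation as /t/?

/s/

/t/ is a voiceless alveolar stop.
The voiceless fricative at the same place is a voiceless alveolar fricative — in this inventory, /s/.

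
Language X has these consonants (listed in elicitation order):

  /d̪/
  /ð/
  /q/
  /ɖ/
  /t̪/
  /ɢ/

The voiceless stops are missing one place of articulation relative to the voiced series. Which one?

retroflex

place of articulation  voiceless  voiced  
dental            t̪        d̪      
retroflex         —         ɖ       
uvular            q         ɢ       
Every place of articulation has a voiceless member except retroflex, where /ʈ/ would be expected.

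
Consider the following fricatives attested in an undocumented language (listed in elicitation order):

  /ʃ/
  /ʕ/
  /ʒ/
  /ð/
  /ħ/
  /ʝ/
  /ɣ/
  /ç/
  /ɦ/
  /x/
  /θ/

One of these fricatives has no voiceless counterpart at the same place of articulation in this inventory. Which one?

Dental: /θ/ ~ /ð/
Postalveolar: /ʃ/ ~ /ʒ/
Palatal: /ç/ ~ /ʝ/
Velar: /x/ ~ /ɣ/
Pharyngeal: /ħ/ ~ /ʕ/
Glottal: only /ɦ/ (voiced); no voiceless partner.
So /ɦ/ is the unpaired segment.

/ɦ/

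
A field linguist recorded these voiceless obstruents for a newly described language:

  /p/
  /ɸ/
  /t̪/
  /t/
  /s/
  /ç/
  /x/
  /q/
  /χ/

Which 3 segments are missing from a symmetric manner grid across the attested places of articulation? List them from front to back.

/θ/, /c/, /k/

Stop: /p/ (bilabial), /t̪/ (dental), /t/ (alveolar), /q/ (uvular).
Fricative: /ɸ/ (bilabial), /s/ (alveolar), /ç/ (palatal), /x/ (velar), /χ/ (uvular).
Gaps, from front to back: dental lacks fricative (/θ/); palatal lacks stop (/c/); velar lacks stop (/k/).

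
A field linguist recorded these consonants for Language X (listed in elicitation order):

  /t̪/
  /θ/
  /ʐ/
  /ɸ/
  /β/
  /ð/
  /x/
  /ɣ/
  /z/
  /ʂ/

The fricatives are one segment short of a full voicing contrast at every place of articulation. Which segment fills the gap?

/s/

Voiceless: /ɸ/ (bilabial), /θ/ (dental), /ʂ/ (retroflex), /x/ (velar).
Voiced: /β/ (bilabial), /ð/ (dental), /z/ (alveolar), /ʐ/ (retroflex), /ɣ/ (velar).
The alveolar row has no voiceless member, so the gap is the voiceless alveolar fricative /s/.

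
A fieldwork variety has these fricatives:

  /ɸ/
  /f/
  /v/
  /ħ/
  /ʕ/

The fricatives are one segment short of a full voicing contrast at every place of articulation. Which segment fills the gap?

/β/

place of articulation  voiceless  voiced  
bilabial          ɸ         —       
labiodental       f         v       
pharyngeal        ħ         ʕ       
The bilabial row has no voiced member, so the gap is the voiced bilabial fricative /β/.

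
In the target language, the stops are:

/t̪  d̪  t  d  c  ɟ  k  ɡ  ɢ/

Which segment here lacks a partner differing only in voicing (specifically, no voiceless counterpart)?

/ɢ/

Dental: /t̪/ ~ /d̪/
Alveolar: /t/ ~ /d/
Palatal: /c/ ~ /ɟ/
Velar: /k/ ~ /ɡ/
Uvular: only /ɢ/ (voiced); no voiceless partner.
So /ɢ/ is the unpaired segment.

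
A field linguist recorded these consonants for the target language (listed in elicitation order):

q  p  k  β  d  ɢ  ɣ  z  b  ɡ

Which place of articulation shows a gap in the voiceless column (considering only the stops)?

alveolar

bilabial: voiceless /p/, voiced /b/.
alveolar: voiceless —, voiced /d/.
velar: voiceless /k/, voiced /ɡ/.
uvular: voiceless /q/, voiced /ɢ/.
Every place of articulation has a voiceless member except alveolar, where /t/ would be expected.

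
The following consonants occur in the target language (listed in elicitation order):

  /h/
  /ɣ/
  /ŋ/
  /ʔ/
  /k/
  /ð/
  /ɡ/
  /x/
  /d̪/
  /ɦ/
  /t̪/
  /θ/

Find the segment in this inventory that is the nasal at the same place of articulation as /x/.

/ŋ/

/x/ is a voiceless velar fricative.
The nasal at the same place is a velar nasal — in this inventory, /ŋ/.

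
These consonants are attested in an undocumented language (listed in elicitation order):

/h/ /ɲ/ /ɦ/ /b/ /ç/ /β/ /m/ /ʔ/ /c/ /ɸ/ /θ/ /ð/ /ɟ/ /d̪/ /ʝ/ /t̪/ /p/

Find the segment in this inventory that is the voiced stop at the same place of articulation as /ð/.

/ð/ is a voiced dental fricative.
The voiced stop at the same place is a voiced dental stop — in this inventory, /d̪/.

/d̪/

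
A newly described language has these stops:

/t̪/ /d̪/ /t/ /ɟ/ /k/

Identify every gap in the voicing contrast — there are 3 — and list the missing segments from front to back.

place of articulation  voiceless  voiced  
dental            t̪        d̪      
alveolar          t         —       
palatal           —         ɟ       
velar             k         —       
Gaps, from front to back: alveolar lacks voiced (/d/); palatal lacks voiceless (/c/); velar lacks voiced (/ɡ/).

/d/, /c/, /ɡ/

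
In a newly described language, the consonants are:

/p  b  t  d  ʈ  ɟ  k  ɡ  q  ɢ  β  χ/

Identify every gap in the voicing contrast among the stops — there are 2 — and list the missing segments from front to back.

/ɖ/, /c/

bilabial: voiceless /p/, voiced /b/.
alveolar: voiceless /t/, voiced /d/.
retroflex: voiceless /ʈ/, voiced —.
palatal: voiceless —, voiced /ɟ/.
velar: voiceless /k/, voiced /ɡ/.
uvular: voiceless /q/, voiced /ɢ/.
Gaps, from front to back: retroflex lacks voiced (/ɖ/); palatal lacks voiceless (/c/).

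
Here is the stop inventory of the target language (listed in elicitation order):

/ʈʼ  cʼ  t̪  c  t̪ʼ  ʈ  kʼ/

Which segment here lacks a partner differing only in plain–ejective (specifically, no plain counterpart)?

Dental: /t̪/ ~ /t̪ʼ/
Retroflex: /ʈ/ ~ /ʈʼ/
Palatal: /c/ ~ /cʼ/
Velar: only /kʼ/ (ejective); no plain partner.
So /kʼ/ is the unpaired segment.

/kʼ/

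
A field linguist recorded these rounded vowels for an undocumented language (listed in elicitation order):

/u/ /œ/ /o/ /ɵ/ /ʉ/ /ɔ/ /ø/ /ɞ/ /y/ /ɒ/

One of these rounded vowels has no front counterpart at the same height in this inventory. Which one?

High: /y/ ~ /ʉ/ ~ /u/
High-mid: /ø/ ~ /ɵ/ ~ /o/
Low-mid: /œ/ ~ /ɞ/ ~ /ɔ/
Low: only /ɒ/ (back); no front partner.
So /ɒ/ is the unpaired segment.

/ɒ/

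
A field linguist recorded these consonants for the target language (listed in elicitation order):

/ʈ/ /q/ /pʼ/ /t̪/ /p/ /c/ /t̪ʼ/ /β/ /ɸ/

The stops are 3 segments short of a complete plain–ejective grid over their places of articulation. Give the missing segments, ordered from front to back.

/ʈʼ/, /cʼ/, /qʼ/

bilabial: plain /p/, ejective /pʼ/.
dental: plain /t̪/, ejective /t̪ʼ/.
retroflex: plain /ʈ/, ejective —.
palatal: plain /c/, ejective —.
uvular: plain /q/, ejective —.
Gaps, from front to back: retroflex lacks ejective (/ʈʼ/); palatal lacks ejective (/cʼ/); uvular lacks ejective (/qʼ/).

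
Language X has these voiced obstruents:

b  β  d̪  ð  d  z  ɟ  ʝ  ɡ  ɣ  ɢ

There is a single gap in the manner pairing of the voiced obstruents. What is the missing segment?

/ʁ/

place of articulation  stop      fricative
bilabial          b         β       
dental            d̪        ð       
alveolar          d         z       
palatal           ɟ         ʝ       
velar             ɡ         ɣ       
uvular            ɢ         —       
The uvular row has no fricative member, so the gap is the uvular fricative /ʁ/.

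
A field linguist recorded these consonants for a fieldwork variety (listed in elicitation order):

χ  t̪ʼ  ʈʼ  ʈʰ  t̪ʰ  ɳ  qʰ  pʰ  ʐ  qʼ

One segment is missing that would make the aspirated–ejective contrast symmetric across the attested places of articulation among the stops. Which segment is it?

/pʼ/

Aspirated: /pʰ/ (bilabial), /t̪ʰ/ (dental), /ʈʰ/ (retroflex), /qʰ/ (uvular).
Ejective: /t̪ʼ/ (dental), /ʈʼ/ (retroflex), /qʼ/ (uvular).
The bilabial row has no ejective member, so the gap is the ejective bilabial stop /pʼ/.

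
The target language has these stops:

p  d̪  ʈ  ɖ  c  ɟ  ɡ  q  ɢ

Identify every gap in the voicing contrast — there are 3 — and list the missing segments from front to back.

place of articulation  voiceless  voiced  
bilabial          p         —       
dental            —         d̪      
retroflex         ʈ         ɖ       
palatal           c         ɟ       
velar             —         ɡ       
uvular            q         ɢ       
Gaps, from front to back: bilabial lacks voiced (/b/); dental lacks voiceless (/t̪/); velar lacks voiceless (/k/).

/b/, /t̪/, /k/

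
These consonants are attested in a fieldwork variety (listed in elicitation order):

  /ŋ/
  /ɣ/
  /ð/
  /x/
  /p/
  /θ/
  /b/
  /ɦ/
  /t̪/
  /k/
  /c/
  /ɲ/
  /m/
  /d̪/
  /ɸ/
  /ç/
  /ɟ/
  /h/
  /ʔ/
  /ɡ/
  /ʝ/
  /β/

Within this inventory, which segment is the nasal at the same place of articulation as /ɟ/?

/ɲ/

/ɟ/ is a voiced palatal stop.
The nasal at the same place is a palatal nasal — in this inventory, /ɲ/.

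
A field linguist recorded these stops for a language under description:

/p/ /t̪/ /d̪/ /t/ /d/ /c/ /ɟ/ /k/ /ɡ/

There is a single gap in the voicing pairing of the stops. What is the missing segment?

place of articulation  voiceless  voiced  
bilabial          p         —       
dental            t̪        d̪      
alveolar          t         d       
palatal           c         ɟ       
velar             k         ɡ       
The bilabial row has no voiced member, so the gap is the voiced bilabial stop /b/.

/b/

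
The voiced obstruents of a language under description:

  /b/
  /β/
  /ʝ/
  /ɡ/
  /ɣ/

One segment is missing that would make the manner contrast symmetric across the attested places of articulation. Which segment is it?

place of articulation  stop      fricative
bilabial          b         β       
palatal           —         ʝ       
velar             ɡ         ɣ       
The palatal row has no stop member, so the gap is the palatal stop /ɟ/.

/ɟ/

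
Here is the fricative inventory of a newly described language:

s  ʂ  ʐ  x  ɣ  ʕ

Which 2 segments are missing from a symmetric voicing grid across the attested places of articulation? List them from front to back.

/z/, /ħ/

Voiceless: /s/ (alveolar), /ʂ/ (retroflex), /x/ (velar).
Voiced: /ʐ/ (retroflex), /ɣ/ (velar), /ʕ/ (pharyngeal).
Gaps, from front to back: alveolar lacks voiced (/z/); pharyngeal lacks voiceless (/ħ/).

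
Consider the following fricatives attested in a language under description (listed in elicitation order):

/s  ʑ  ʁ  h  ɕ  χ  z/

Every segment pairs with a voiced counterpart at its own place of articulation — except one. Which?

/h/

Alveolar: /s/ ~ /z/
Alveolo-palatal: /ɕ/ ~ /ʑ/
Uvular: /χ/ ~ /ʁ/
Glottal: only /h/ (voiceless); no voiced partner.
So /h/ is the unpaired segment.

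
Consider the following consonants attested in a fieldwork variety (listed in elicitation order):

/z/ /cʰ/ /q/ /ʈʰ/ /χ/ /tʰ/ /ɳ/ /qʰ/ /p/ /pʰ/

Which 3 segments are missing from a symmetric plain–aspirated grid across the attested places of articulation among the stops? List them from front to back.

/t/, /ʈ/, /c/

Plain: /p/ (bilabial), /q/ (uvular).
Aspirated: /pʰ/ (bilabial), /tʰ/ (alveolar), /ʈʰ/ (retroflex), /cʰ/ (palatal), /qʰ/ (uvular).
Gaps, from front to back: alveolar lacks plain (/t/); retroflex lacks plain (/ʈ/); palatal lacks plain (/c/).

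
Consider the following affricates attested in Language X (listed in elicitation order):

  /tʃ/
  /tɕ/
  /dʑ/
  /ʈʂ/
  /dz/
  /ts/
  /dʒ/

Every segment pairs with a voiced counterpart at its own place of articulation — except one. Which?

/ʈʂ/

Alveolar: /ts/ ~ /dz/
Postalveolar: /tʃ/ ~ /dʒ/
Alveolo-palatal: /tɕ/ ~ /dʑ/
Retroflex: only /ʈʂ/ (voiceless); no voiced partner.
So /ʈʂ/ is the unpaired segment.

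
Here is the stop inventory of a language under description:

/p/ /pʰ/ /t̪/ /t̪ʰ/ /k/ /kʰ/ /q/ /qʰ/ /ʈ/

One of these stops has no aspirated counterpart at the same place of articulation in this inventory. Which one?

Bilabial: /p/ ~ /pʰ/
Dental: /t̪/ ~ /t̪ʰ/
Velar: /k/ ~ /kʰ/
Uvular: /q/ ~ /qʰ/
Retroflex: only /ʈ/ (plain); no aspirated partner.
So /ʈ/ is the unpaired segment.

/ʈ/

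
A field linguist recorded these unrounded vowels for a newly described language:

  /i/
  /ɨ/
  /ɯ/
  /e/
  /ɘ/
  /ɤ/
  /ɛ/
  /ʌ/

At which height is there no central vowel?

low-mid

high: front /i/, central /ɨ/, back /ɯ/.
high-mid: front /e/, central /ɘ/, back /ɤ/.
low-mid: front /ɛ/, central —, back /ʌ/.
Every height has a central member except low-mid, where /ɜ/ would be expected.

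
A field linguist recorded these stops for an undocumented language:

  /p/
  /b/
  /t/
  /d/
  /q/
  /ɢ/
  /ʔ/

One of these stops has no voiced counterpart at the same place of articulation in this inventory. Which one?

/ʔ/

Bilabial: /p/ ~ /b/
Alveolar: /t/ ~ /d/
Uvular: /q/ ~ /ɢ/
Glottal: only /ʔ/ (voiceless); no voiced partner.
So /ʔ/ is the unpaired segment.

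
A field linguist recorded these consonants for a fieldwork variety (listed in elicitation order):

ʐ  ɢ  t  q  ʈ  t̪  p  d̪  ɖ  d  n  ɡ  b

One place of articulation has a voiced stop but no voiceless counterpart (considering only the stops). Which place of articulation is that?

bilabial: voiceless /p/, voiced /b/.
dental: voiceless /t̪/, voiced /d̪/.
alveolar: voiceless /t/, voiced /d/.
retroflex: voiceless /ʈ/, voiced /ɖ/.
velar: voiceless —, voiced /ɡ/.
uvular: voiceless /q/, voiced /ɢ/.
Every place of articulation has a voiceless member except velar, where /k/ would be expected.

velar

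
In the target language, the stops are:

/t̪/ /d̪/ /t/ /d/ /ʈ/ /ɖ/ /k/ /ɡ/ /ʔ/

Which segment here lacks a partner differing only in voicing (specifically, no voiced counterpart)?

Dental: /t̪/ ~ /d̪/
Alveolar: /t/ ~ /d/
Retroflex: /ʈ/ ~ /ɖ/
Velar: /k/ ~ /ɡ/
Glottal: only /ʔ/ (voiceless); no voiced partner.
So /ʔ/ is the unpaired segment.

/ʔ/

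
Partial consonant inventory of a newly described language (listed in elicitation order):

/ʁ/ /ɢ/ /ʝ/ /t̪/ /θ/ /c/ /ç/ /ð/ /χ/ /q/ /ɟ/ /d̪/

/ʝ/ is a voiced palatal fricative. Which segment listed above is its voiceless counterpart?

The voiceless counterpart is a voiceless palatal fricative — in this inventory, /ç/.

/ç/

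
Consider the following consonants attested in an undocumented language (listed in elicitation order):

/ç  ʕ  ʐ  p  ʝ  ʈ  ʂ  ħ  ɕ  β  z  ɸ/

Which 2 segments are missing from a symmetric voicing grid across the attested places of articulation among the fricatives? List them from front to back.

/s/, /ʑ/

bilabial: voiceless /ɸ/, voiced /β/.
alveolar: voiceless —, voiced /z/.
retroflex: voiceless /ʂ/, voiced /ʐ/.
alveolo-palatal: voiceless /ɕ/, voiced —.
palatal: voiceless /ç/, voiced /ʝ/.
pharyngeal: voiceless /ħ/, voiced /ʕ/.
Gaps, from front to back: alveolar lacks voiceless (/s/); alveolo-palatal lacks voiced (/ʑ/).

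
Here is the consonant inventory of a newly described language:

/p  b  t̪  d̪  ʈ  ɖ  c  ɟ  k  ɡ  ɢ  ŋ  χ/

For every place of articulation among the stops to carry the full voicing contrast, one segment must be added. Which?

/q/

Voiceless: /p/ (bilabial), /t̪/ (dental), /ʈ/ (retroflex), /c/ (palatal), /k/ (velar).
Voiced: /b/ (bilabial), /d̪/ (dental), /ɖ/ (retroflex), /ɟ/ (palatal), /ɡ/ (velar), /ɢ/ (uvular).
The uvular row has no voiceless member, so the gap is the voiceless uvular stop /q/.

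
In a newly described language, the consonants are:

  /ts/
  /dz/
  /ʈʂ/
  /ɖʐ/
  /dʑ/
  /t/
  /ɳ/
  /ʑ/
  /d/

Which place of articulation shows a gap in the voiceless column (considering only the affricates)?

alveolo-palatal

alveolar: voiceless /ts/, voiced /dz/.
retroflex: voiceless /ʈʂ/, voiced /ɖʐ/.
alveolo-palatal: voiceless —, voiced /dʑ/.
Every place of articulation has a voiceless member except alveolo-palatal, where /tɕ/ would be expected.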